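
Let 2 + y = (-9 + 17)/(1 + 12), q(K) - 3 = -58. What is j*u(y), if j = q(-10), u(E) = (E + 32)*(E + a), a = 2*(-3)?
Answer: 2101440/169 ≈ 12435.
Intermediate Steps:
q(K) = -55 (q(K) = 3 - 58 = -55)
a = -6
y = -18/13 (y = -2 + (-9 + 17)/(1 + 12) = -2 + 8/13 = -18/13 ≈ -1.3846)
u(E) = (-6 + E)*(32 + E) (u(E) = (E + 32)*(E - 6) = (32 + E)*(-6 + E) = (-6 + E)*(32 + E))
j = -55
j*u(y) = -55*(-192 + (-18/13)**2 + 26*(-18/13)) = -55*(-192 + 324/169 - 36) = -55*(-38208/169) = 2101440/169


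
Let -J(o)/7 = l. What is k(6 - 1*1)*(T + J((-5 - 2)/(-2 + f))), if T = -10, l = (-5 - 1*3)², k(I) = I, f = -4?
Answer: -2290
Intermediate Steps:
l = 64 (l = (-5 - 3)² = (-8)² = 64)
J(o) = -448 (J(o) = -7*64 = -448)
k(6 - 1*1)*(T + J((-5 - 2)/(-2 + f))) = (6 - 1*1)*(-10 - 448) = (6 - 1)*(-458) = 5*(-458) = -2290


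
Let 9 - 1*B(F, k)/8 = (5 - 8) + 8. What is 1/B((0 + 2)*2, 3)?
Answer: 1/32 ≈ 0.031250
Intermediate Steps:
B(F, k) = 32 (B(F, k) = 72 - 8*((5 - 8) + 8) = 72 - 8*(-3 + 8) = 72 - 8*5 = 72 - 40 = 32)
1/B((0 + 2)*2, 3) = 1/32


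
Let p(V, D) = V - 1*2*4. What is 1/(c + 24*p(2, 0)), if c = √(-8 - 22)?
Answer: -24/3461 - I*√30/20766 ≈ -0.0069344 - 0.00026376*I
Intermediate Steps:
c = I*√30 (c = √(-30) = I*√30 ≈ 5.4772*I)
p(V, D) = -8 + V (p(V, D) = V - 2*4 = V - 8 = -8 + V)
1/(c + 24*p(2, 0)) = 1/(I*√30 + 24*(-8 + 2)) = 1/(I*√30 + 24*(-6)) = 1/(I*√30 - 144) = 1/(-144 + I*√30)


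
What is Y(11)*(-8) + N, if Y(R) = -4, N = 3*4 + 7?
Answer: 51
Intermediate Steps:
N = 19 (N = 12 + 7 = 19)
Y(11)*(-8) + N = -4*(-8) + 19 = 32 + 19 = 51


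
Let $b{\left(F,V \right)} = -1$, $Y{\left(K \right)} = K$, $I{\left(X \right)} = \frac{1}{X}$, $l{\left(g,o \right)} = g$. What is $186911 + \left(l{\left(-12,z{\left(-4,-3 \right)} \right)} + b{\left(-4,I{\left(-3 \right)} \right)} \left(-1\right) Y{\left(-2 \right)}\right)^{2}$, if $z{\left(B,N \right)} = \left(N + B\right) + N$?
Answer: $187107$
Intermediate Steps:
$z{\left(B,N \right)} = B + 2 N$ ($z{\left(B,N \right)} = \left(B + N\right) + N = B + 2 N$)
$186911 + \left(l{\left(-12,z{\left(-4,-3 \right)} \right)} + b{\left(-4,I{\left(-3 \right)} \right)} \left(-1\right) Y{\left(-2 \right)}\right)^{2} = 186911 + \left(-12 + \left(-1\right) \left(-1\right) \left(-2\right)\right)^{2} = 186911 + \left(-12 + 1 \left(-2\right)\right)^{2} = 186911 + \left(-12 - 2\right)^{2} = 186911 + \left(-14\right)^{2} = 186911 + 196 = 187107$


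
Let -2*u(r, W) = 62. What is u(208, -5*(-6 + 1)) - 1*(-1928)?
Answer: 1897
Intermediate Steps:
u(r, W) = -31 (u(r, W) = -1/2*62 = -31)
u(208, -5*(-6 + 1)) - 1*(-1928) = -31 - 1*(-1928) = -31 + 1928 = 1897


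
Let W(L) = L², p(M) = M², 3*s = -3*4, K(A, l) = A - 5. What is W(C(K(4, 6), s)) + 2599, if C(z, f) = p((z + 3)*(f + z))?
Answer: 12599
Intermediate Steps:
K(A, l) = -5 + A
s = -4 (s = (-3*4)/3 = (⅓)*(-12) = -4)
C(z, f) = (3 + z)²*(f + z)² (C(z, f) = ((z + 3)*(f + z))² = ((3 + z)*(f + z))² = (3 + z)²*(f + z)²)
W(C(K(4, 6), s)) + 2599 = (((-5 + 4)² + 3*(-4) + 3*(-5 + 4) - 4*(-5 + 4))²)² + 2599 = (((-1)² - 12 + 3*(-1) - 4*(-1))²)² + 2599 = ((1 - 12 - 3 + 4)²)² + 2599 = ((-10)²)² + 2599 = 100² + 2599 = 10000 + 2599 = 12599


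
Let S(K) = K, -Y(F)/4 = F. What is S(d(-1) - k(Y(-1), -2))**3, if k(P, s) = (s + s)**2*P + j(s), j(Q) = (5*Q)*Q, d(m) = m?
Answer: -614125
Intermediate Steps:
Y(F) = -4*F
j(Q) = 5*Q**2
k(P, s) = 5*s**2 + 4*P*s**2 (k(P, s) = (s + s)**2*P + 5*s**2 = (2*s)**2*P + 5*s**2 = (4*s**2)*P + 5*s**2 = 4*P*s**2 + 5*s**2 = 5*s**2 + 4*P*s**2)
S(d(-1) - k(Y(-1), -2))**3 = (-1 - (-2)**2*(5 + 4*(-4*(-1))))**3 = (-1 - 4*(5 + 4*4))**3 = (-1 - 4*(5 + 16))**3 = (-1 - 4*21)**3 = (-1 - 1*84)**3 = (-1 - 84)**3 = (-85)**3 = -614125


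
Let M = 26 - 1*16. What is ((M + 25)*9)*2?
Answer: 630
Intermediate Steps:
M = 10 (M = 26 - 16 = 10)
((M + 25)*9)*2 = ((10 + 25)*9)*2 = (35*9)*2 = 315*2 = 630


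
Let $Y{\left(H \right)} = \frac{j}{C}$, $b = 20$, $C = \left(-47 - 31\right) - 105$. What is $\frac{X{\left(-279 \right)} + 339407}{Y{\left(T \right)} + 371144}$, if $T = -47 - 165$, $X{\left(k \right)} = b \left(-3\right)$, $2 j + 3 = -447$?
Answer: $\frac{20700167}{22639859} \approx 0.91432$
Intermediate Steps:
$C = -183$ ($C = \left(-47 - 31\right) - 105 = -78 - 105 = -183$)
$j = -225$ ($j = - \frac{3}{2} + \frac{1}{2} \left(-447\right) = - \frac{3}{2} - \frac{447}{2} = -225$)
$X{\left(k \right)} = -60$ ($X{\left(k \right)} = 20 \left(-3\right) = -60$)
$T = -212$
$Y{\left(H \right)} = \frac{75}{61}$ ($Y{\left(H \right)} = - \frac{225}{-183} = \left(-225\right) \left(- \frac{1}{183}\right) = \frac{75}{61}$)
$\frac{X{\left(-279 \right)} + 339407}{Y{\left(T \right)} + 371144} = \frac{-60 + 339407}{\frac{75}{61} + 371144} = \frac{339347}{\frac{22639859}{61}} = 339347 \cdot \frac{61}{22639859} = \frac{20700167}{22639859}$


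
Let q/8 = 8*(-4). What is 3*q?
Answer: -768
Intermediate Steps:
q = -256 (q = 8*(8*(-4)) = 8*(-32) = -256)
3*q = 3*(-256) = -768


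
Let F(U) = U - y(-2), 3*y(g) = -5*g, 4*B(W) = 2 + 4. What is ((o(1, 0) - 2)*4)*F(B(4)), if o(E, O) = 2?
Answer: 0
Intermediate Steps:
B(W) = 3/2 (B(W) = (2 + 4)/4 = (¼)*6 = 3/2)
y(g) = -5*g/3 (y(g) = (-5*g)/3 = -5*g/3)
F(U) = -10/3 + U (F(U) = U - (-5)*(-2)/3 = U - 1*10/3 = U - 10/3 = -10/3 + U)
((o(1, 0) - 2)*4)*F(B(4)) = ((2 - 2)*4)*(-10/3 + 3/2) = (0*4)*(-11/6) = 0*(-11/6) = 0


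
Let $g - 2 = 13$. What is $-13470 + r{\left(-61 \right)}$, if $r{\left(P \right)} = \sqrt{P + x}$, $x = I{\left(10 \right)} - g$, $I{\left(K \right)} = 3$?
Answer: $-13470 + i \sqrt{73} \approx -13470.0 + 8.544 i$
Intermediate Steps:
$g = 15$ ($g = 2 + 13 = 15$)
$x = -12$ ($x = 3 - 15 = -12$)
$r{\left(P \right)} = \sqrt{-12 + P}$ ($r{\left(P \right)} = \sqrt{P - 12} = \sqrt{-12 + P}$)
$-13470 + r{\left(-61 \right)} = -13470 + \sqrt{-12 - 61} = -13470 + \sqrt{-73} = -13470 + i \sqrt{73}$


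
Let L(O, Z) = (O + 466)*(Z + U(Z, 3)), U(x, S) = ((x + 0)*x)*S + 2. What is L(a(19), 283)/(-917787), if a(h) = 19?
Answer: -2991480/23533 ≈ -127.12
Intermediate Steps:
U(x, S) = 2 + S*x**2 (U(x, S) = (x*x)*S + 2 = x**2*S + 2 = S*x**2 + 2 = 2 + S*x**2)
L(O, Z) = (466 + O)*(2 + Z + 3*Z**2) (L(O, Z) = (O + 466)*(Z + (2 + 3*Z**2)) = (466 + O)*(2 + Z + 3*Z**2))
L(a(19), 283)/(-917787) = (932 + 466*283 + 1398*283**2 + 19*283 + 19*(2 + 3*283**2))/(-917787) = (932 + 131878 + 1398*80089 + 5377 + 19*(2 + 3*80089))*(-1/917787) = (932 + 131878 + 111964422 + 5377 + 19*(2 + 240267))*(-1/917787) = (932 + 131878 + 111964422 + 5377 + 19*240269)*(-1/917787) = (932 + 131878 + 111964422 + 5377 + 4565111)*(-1/917787) = 116667720*(-1/917787) = -2991480/23533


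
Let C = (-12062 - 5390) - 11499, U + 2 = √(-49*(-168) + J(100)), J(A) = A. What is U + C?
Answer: -28953 + 2*√2083 ≈ -28862.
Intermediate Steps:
U = -2 + 2*√2083 (U = -2 + √(-49*(-168) + 100) = -2 + √(8232 + 100) = -2 + √8332 = -2 + 2*√2083 ≈ 89.280)
C = -28951 (C = -17452 - 11499 = -28951)
U + C = (-2 + 2*√2083) - 28951 = -28953 + 2*√2083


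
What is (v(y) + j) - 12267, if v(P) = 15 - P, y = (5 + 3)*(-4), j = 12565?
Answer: 345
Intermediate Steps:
y = -32 (y = 8*(-4) = -32)
(v(y) + j) - 12267 = ((15 - 1*(-32)) + 12565) - 12267 = ((15 + 32) + 12565) - 12267 = (47 + 12565) - 12267 = 12612 - 12267 = 345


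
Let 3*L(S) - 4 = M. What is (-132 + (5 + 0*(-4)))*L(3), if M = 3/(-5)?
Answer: -2159/15 ≈ -143.93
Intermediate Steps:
M = -3/5 (M = 3*(-1/5) = -3/5 ≈ -0.60000)
L(S) = 17/15 (L(S) = 4/3 + (1/3)*(-3/5) = 4/3 - 1/5 = 17/15)
(-132 + (5 + 0*(-4)))*L(3) = (-132 + (5 + 0*(-4)))*(17/15) = (-132 + (5 + 0))*(17/15) = (-132 + 5)*(17/15) = -127*17/15 = -2159/15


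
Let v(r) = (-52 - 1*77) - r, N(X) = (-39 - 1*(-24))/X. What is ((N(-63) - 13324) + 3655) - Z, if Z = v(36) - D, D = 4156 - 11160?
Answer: -346663/21 ≈ -16508.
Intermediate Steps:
D = -7004
N(X) = -15/X (N(X) = (-39 + 24)/X = -15/X)
v(r) = -129 - r (v(r) = (-52 - 77) - r = -129 - r)
Z = 6839 (Z = (-129 - 1*36) - 1*(-7004) = (-129 - 36) + 7004 = -165 + 7004 = 6839)
((N(-63) - 13324) + 3655) - Z = ((-15/(-63) - 13324) + 3655) - 1*6839 = ((-15*(-1/63) - 13324) + 3655) - 6839 = ((5/21 - 13324) + 3655) - 6839 = (-279799/21 + 3655) - 6839 = -203044/21 - 6839 = -346663/21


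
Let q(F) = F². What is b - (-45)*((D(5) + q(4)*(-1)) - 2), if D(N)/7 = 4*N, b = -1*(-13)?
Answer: 5503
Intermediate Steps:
b = 13
D(N) = 28*N (D(N) = 7*(4*N) = 28*N)
b - (-45)*((D(5) + q(4)*(-1)) - 2) = 13 - (-45)*((28*5 + 4²*(-1)) - 2) = 13 - (-45)*((140 + 16*(-1)) - 2) = 13 - (-45)*((140 - 16) - 2) = 13 - (-45)*(124 - 2) = 13 - (-45)*122 = 13 - 15*(-366) = 13 + 5490 = 5503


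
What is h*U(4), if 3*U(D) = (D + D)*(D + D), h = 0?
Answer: 0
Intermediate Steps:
U(D) = 4*D**2/3 (U(D) = ((D + D)*(D + D))/3 = ((2*D)*(2*D))/3 = (4*D**2)/3 = 4*D**2/3)
h*U(4) = 0*((4/3)*4**2) = 0*((4/3)*16) = 0*(64/3) = 0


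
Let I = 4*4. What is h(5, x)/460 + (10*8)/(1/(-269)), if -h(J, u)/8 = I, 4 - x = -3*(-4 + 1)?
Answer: -2474832/115 ≈ -21520.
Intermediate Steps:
x = -5 (x = 4 - (-3)*(-4 + 1) = 4 - (-3)*(-3) = 4 - 1*9 = 4 - 9 = -5)
I = 16
h(J, u) = -128 (h(J, u) = -8*16 = -128)
h(5, x)/460 + (10*8)/(1/(-269)) = -128/460 + (10*8)/(1/(-269)) = -128*1/460 + 80/(-1/269) = -32/115 + 80*(-269) = -32/115 - 21520 = -2474832/115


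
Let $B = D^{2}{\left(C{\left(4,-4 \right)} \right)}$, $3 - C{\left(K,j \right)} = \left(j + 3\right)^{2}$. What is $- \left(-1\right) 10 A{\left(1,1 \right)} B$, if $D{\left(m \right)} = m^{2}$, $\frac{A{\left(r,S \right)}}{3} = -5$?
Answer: $-2400$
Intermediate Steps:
$A{\left(r,S \right)} = -15$ ($A{\left(r,S \right)} = 3 \left(-5\right) = -15$)
$C{\left(K,j \right)} = 3 - \left(3 + j\right)^{2}$ ($C{\left(K,j \right)} = 3 - \left(j + 3\right)^{2} = 3 - \left(3 + j\right)^{2}$)
$B = 16$ ($B = \left(\left(3 - \left(3 - 4\right)^{2}\right)^{2}\right)^{2} = \left(\left(3 - \left(-1\right)^{2}\right)^{2}\right)^{2} = \left(\left(3 - 1\right)^{2}\right)^{2} = \left(2^{2}\right)^{2} = 4^{2} = 16$)
$- \left(-1\right) 10 A{\left(1,1 \right)} B = - \left(-1\right) 10 \left(-15\right) 16 = - \left(-10\right) \left(-15\right) 16 = - 150 \cdot 16 = \left(-1\right) 2400 = -2400$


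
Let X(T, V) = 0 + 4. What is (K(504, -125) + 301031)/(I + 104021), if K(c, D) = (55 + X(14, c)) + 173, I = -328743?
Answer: -301263/224722 ≈ -1.3406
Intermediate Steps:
X(T, V) = 4
K(c, D) = 232 (K(c, D) = (55 + 4) + 173 = 59 + 173 = 232)
(K(504, -125) + 301031)/(I + 104021) = (232 + 301031)/(-328743 + 104021) = 301263/(-224722) = 301263*(-1/224722) = -301263/224722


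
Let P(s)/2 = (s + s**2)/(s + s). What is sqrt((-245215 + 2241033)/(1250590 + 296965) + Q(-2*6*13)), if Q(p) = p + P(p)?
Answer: I*sqrt(741733496540785)/1547555 ≈ 17.599*I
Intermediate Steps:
P(s) = (s + s**2)/s (P(s) = 2*((s + s**2)/(s + s)) = 2*((s + s**2)/((2*s))) = 2*((s + s**2)*(1/(2*s))) = 2*((s + s**2)/(2*s)) = (s + s**2)/s)
Q(p) = 1 + 2*p (Q(p) = p + (1 + p) = 1 + 2*p)
sqrt((-245215 + 2241033)/(1250590 + 296965) + Q(-2*6*13)) = sqrt((-245215 + 2241033)/(1250590 + 296965) + (1 + 2*(-2*6*13))) = sqrt(1995818/1547555 + (1 + 2*(-12*13))) = sqrt(1995818*(1/1547555) + (1 + 2*(-156))) = sqrt(1995818/1547555 + (1 - 312)) = sqrt(1995818/1547555 - 311) = sqrt(-479293787/1547555) = I*sqrt(741733496540785)/1547555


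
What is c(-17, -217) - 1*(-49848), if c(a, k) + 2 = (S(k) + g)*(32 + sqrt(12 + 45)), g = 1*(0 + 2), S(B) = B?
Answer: 42966 - 215*sqrt(57) ≈ 41343.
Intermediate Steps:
g = 2 (g = 1*2 = 2)
c(a, k) = -2 + (2 + k)*(32 + sqrt(57)) (c(a, k) = -2 + (k + 2)*(32 + sqrt(12 + 45)) = -2 + (2 + k)*(32 + sqrt(57)))
c(-17, -217) - 1*(-49848) = (62 + 2*sqrt(57) + 32*(-217) - 217*sqrt(57)) - 1*(-49848) = (62 + 2*sqrt(57) - 6944 - 217*sqrt(57)) + 49848 = (-6882 - 215*sqrt(57)) + 49848 = 42966 - 215*sqrt(57)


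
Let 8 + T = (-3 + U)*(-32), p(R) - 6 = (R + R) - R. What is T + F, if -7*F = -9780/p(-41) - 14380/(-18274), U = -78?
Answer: 1138968090/447713 ≈ 2544.0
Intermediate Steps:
p(R) = 6 + R (p(R) = 6 + ((R + R) - R) = 6 + (2*R - R) = 6 + R)
T = 2584 (T = -8 + (-3 - 78)*(-32) = -8 - 81*(-32) = -8 + 2592 = 2584)
F = -17922302/447713 (F = -(-9780/(6 - 41) - 14380/(-18274))/7 = -(-9780/(-35) - 14380*(-1/18274))/7 = -(-9780*(-1/35) + 7190/9137)/7 = -(1956/7 + 7190/9137)/7 = -1/7*17922302/63959 = -17922302/447713 ≈ -40.031)
T + F = 2584 - 17922302/447713 = 1138968090/447713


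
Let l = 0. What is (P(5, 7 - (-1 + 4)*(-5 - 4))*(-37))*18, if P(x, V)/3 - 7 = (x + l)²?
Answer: -63936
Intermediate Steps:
P(x, V) = 21 + 3*x² (P(x, V) = 21 + 3*(x + 0)² = 21 + 3*x²)
(P(5, 7 - (-1 + 4)*(-5 - 4))*(-37))*18 = ((21 + 3*5²)*(-37))*18 = ((21 + 3*25)*(-37))*18 = ((21 + 75)*(-37))*18 = (96*(-37))*18 = -3552*18 = -63936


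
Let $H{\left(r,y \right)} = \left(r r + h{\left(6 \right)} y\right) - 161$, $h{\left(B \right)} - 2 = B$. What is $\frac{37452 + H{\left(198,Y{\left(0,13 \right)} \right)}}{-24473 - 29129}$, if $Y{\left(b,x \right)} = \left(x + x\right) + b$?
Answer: $- \frac{76703}{53602} \approx -1.431$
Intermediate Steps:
$h{\left(B \right)} = 2 + B$
$Y{\left(b,x \right)} = b + 2 x$ ($Y{\left(b,x \right)} = 2 x + b = b + 2 x$)
$H{\left(r,y \right)} = -161 + r^{2} + 8 y$ ($H{\left(r,y \right)} = \left(r r + \left(2 + 6\right) y\right) - 161 = \left(r^{2} + 8 y\right) - 161 = -161 + r^{2} + 8 y$)
$\frac{37452 + H{\left(198,Y{\left(0,13 \right)} \right)}}{-24473 - 29129} = \frac{37452 + \left(-161 + 198^{2} + 8 \left(0 + 2 \cdot 13\right)\right)}{-24473 - 29129} = \frac{37452 + \left(-161 + 39204 + 8 \left(0 + 26\right)\right)}{-53602} = \left(37452 + \left(-161 + 39204 + 8 \cdot 26\right)\right) \left(- \frac{1}{53602}\right) = \left(37452 + \left(-161 + 39204 + 208\right)\right) \left(- \frac{1}{53602}\right) = \left(37452 + 39251\right) \left(- \frac{1}{53602}\right) = 76703 \left(- \frac{1}{53602}\right) = - \frac{76703}{53602}$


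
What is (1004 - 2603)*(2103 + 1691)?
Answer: -6066606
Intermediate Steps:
(1004 - 2603)*(2103 + 1691) = -1599*3794 = -6066606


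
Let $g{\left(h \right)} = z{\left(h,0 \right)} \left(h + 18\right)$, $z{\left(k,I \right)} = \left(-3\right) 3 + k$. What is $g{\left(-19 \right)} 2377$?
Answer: $66556$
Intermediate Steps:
$z{\left(k,I \right)} = -9 + k$
$g{\left(h \right)} = \left(-9 + h\right) \left(18 + h\right)$ ($g{\left(h \right)} = \left(-9 + h\right) \left(h + 18\right) = \left(-9 + h\right) \left(18 + h\right)$)
$g{\left(-19 \right)} 2377 = \left(-9 - 19\right) \left(18 - 19\right) 2377 = \left(-28\right) \left(-1\right) 2377 = 28 \cdot 2377 = 66556$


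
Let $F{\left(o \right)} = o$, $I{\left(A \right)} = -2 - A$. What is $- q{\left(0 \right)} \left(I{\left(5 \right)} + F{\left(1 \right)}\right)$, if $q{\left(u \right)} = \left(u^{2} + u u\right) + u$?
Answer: $0$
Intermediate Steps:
$q{\left(u \right)} = u + 2 u^{2}$ ($q{\left(u \right)} = \left(u^{2} + u^{2}\right) + u = 2 u^{2} + u = u + 2 u^{2}$)
$- q{\left(0 \right)} \left(I{\left(5 \right)} + F{\left(1 \right)}\right) = - 0 \left(1 + 2 \cdot 0\right) \left(\left(-2 - 5\right) + 1\right) = - 0 \left(1 + 0\right) \left(\left(-2 - 5\right) + 1\right) = - 0 \cdot 1 \left(-7 + 1\right) = \left(-1\right) 0 \left(-6\right) = 0 \left(-6\right) = 0$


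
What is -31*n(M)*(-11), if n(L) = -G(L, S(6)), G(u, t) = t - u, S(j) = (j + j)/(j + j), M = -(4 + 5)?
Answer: -3410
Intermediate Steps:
M = -9 (M = -1*9 = -9)
S(j) = 1 (S(j) = (2*j)/((2*j)) = (2*j)*(1/(2*j)) = 1)
n(L) = -1 + L (n(L) = -(1 - L) = -1 + L)
-31*n(M)*(-11) = -31*(-1 - 9)*(-11) = -31*(-10)*(-11) = 310*(-11) = -3410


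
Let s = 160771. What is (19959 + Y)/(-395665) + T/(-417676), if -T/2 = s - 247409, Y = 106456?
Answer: -6067988004/8262988727 ≈ -0.73436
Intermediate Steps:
T = 173276 (T = -2*(160771 - 247409) = -2*(-86638) = 173276)
(19959 + Y)/(-395665) + T/(-417676) = (19959 + 106456)/(-395665) + 173276/(-417676) = 126415*(-1/395665) + 173276*(-1/417676) = -25283/79133 - 43319/104419 = -6067988004/8262988727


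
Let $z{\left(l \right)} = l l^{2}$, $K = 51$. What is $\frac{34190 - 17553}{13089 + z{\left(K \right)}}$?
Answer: $\frac{16637}{145740} \approx 0.11416$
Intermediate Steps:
$z{\left(l \right)} = l^{3}$
$\frac{34190 - 17553}{13089 + z{\left(K \right)}} = \frac{34190 - 17553}{13089 + 51^{3}} = \frac{16637}{13089 + 132651} = \frac{16637}{145740}$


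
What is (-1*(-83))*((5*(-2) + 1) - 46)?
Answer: -4565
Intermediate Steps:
(-1*(-83))*((5*(-2) + 1) - 46) = 83*((-10 + 1) - 46) = 83*(-9 - 46) = 83*(-55) = -4565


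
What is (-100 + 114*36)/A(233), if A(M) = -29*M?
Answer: -4004/6757 ≈ -0.59257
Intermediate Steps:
(-100 + 114*36)/A(233) = (-100 + 114*36)/((-29*233)) = (-100 + 4104)/(-6757) = 4004*(-1/6757) = -4004/6757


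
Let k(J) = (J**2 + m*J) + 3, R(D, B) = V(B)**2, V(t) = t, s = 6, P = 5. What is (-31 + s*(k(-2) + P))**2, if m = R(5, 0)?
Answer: 1681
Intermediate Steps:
R(D, B) = B**2
m = 0 (m = 0**2 = 0)
k(J) = 3 + J**2 (k(J) = (J**2 + 0*J) + 3 = (J**2 + 0) + 3 = J**2 + 3 = 3 + J**2)
(-31 + s*(k(-2) + P))**2 = (-31 + 6*((3 + (-2)**2) + 5))**2 = (-31 + 6*((3 + 4) + 5))**2 = (-31 + 6*(7 + 5))**2 = (-31 + 6*12)**2 = (-31 + 72)**2 = 41**2 = 1681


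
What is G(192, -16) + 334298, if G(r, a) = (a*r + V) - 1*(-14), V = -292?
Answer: 330948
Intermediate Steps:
G(r, a) = -278 + a*r (G(r, a) = (a*r - 292) - 1*(-14) = (-292 + a*r) + 14 = -278 + a*r)
G(192, -16) + 334298 = (-278 - 16*192) + 334298 = (-278 - 3072) + 334298 = -3350 + 334298 = 330948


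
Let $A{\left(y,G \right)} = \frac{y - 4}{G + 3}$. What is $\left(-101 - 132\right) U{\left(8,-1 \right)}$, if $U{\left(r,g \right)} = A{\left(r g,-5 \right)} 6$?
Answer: $-8388$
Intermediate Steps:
$A{\left(y,G \right)} = \frac{-4 + y}{3 + G}$
$U{\left(r,g \right)} = 12 - 3 g r$ ($U{\left(r,g \right)} = \frac{-4 + r g}{3 - 5} \cdot 6 = \frac{-4 + g r}{-2} \cdot 6 = - \frac{-4 + g r}{2} \cdot 6 = \left(2 - \frac{g r}{2}\right) 6 = 12 - 3 g r$)
$\left(-101 - 132\right) U{\left(8,-1 \right)} = \left(-101 - 132\right) \left(12 - \left(-3\right) 8\right) = - 233 \left(12 + 24\right) = \left(-233\right) 36 = -8388$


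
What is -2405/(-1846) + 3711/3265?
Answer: 1130987/463630 ≈ 2.4394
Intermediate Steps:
-2405/(-1846) + 3711/3265 = -2405*(-1/1846) + 3711*(1/3265) = 185/142 + 3711/3265 = 1130987/463630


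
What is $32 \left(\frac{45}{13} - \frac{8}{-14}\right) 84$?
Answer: $\frac{140928}{13} \approx 10841.0$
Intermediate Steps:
$32 \left(\frac{45}{13} - \frac{8}{-14}\right) 84 = 32 \left(45 \cdot \frac{1}{13} - - \frac{4}{7}\right) 84 = 32 \left(\frac{45}{13} + \frac{4}{7}\right) 84 = 32 \cdot \frac{367}{91} \cdot 84 = \frac{11744}{91} \cdot 84 = \frac{140928}{13}$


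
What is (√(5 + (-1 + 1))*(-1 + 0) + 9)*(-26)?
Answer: -234 + 26*√5 ≈ -175.86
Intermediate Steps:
(√(5 + (-1 + 1))*(-1 + 0) + 9)*(-26) = (√(5 + 0)*(-1) + 9)*(-26) = (√5*(-1) + 9)*(-26) = (-√5 + 9)*(-26) = (9 - √5)*(-26) = -234 + 26*√5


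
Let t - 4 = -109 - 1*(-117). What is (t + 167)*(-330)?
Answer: -59070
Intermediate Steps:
t = 12 (t = 4 + (-109 - 1*(-117)) = 4 + (-109 + 117) = 4 + 8 = 12)
(t + 167)*(-330) = (12 + 167)*(-330) = 179*(-330) = -59070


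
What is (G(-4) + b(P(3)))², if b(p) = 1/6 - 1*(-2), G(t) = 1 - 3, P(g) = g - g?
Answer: 1/36 ≈ 0.027778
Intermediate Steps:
P(g) = 0
G(t) = -2
b(p) = 13/6 (b(p) = ⅙ + 2 = 13/6)
(G(-4) + b(P(3)))² = (-2 + 13/6)² = (⅙)² = 1/36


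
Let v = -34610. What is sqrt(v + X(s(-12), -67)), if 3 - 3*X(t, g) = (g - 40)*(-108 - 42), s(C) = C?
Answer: I*sqrt(39959) ≈ 199.9*I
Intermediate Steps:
X(t, g) = -1999 + 50*g (X(t, g) = 1 - (g - 40)*(-108 - 42)/3 = 1 - (-40 + g)*(-150)/3 = 1 - (6000 - 150*g)/3 = 1 + (-2000 + 50*g) = -1999 + 50*g)
sqrt(v + X(s(-12), -67)) = sqrt(-34610 + (-1999 + 50*(-67))) = sqrt(-34610 + (-1999 - 3350)) = sqrt(-34610 - 5349) = sqrt(-39959) = I*sqrt(39959)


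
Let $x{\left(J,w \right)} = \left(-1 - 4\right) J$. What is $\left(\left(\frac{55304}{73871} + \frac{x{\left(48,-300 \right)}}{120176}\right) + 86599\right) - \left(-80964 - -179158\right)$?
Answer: $- \frac{919002061988}{79263583} \approx -11594.0$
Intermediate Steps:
$x{\left(J,w \right)} = - 5 J$
$\left(\left(\frac{55304}{73871} + \frac{x{\left(48,-300 \right)}}{120176}\right) + 86599\right) - \left(-80964 - -179158\right) = \left(\left(\frac{55304}{73871} + \frac{\left(-5\right) 48}{120176}\right) + 86599\right) - \left(-80964 - -179158\right) = \left(\left(55304 \cdot \frac{1}{73871} - \frac{15}{7511}\right) + 86599\right) - \left(-80964 + 179158\right) = \left(\left(\frac{55304}{73871} - \frac{15}{7511}\right) + 86599\right) - 98194 = \left(\frac{59182897}{79263583} + 86599\right) - 98194 = \frac{6864206207114}{79263583} - 98194 = - \frac{919002061988}{79263583}$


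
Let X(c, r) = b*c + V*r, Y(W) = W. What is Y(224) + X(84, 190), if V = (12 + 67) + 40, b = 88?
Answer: 30226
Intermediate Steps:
V = 119 (V = 79 + 40 = 119)
X(c, r) = 88*c + 119*r
Y(224) + X(84, 190) = 224 + (88*84 + 119*190) = 224 + (7392 + 22610) = 224 + 30002 = 30226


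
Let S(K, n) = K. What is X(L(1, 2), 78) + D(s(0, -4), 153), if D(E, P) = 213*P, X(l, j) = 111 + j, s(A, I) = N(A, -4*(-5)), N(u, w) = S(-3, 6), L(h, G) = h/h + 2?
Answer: 32778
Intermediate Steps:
L(h, G) = 3 (L(h, G) = 1 + 2 = 3)
N(u, w) = -3
s(A, I) = -3
X(L(1, 2), 78) + D(s(0, -4), 153) = (111 + 78) + 213*153 = 189 + 32589 = 32778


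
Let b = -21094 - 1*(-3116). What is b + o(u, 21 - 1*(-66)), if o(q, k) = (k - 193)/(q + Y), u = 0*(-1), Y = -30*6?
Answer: -1617967/90 ≈ -17977.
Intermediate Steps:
Y = -180
u = 0
o(q, k) = (-193 + k)/(-180 + q) (o(q, k) = (k - 193)/(q - 180) = (-193 + k)/(-180 + q))
b = -17978 (b = -21094 + 3116 = -17978)
b + o(u, 21 - 1*(-66)) = -17978 + (-193 + (21 - 1*(-66)))/(-180 + 0) = -17978 + (-193 + (21 + 66))/(-180) = -17978 - (-193 + 87)/180 = -17978 - 1/180*(-106) = -17978 + 53/90 = -1617967/90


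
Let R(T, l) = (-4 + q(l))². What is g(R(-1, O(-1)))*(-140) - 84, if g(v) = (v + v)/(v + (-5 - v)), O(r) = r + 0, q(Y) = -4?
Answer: 3500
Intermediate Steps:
O(r) = r
R(T, l) = 64 (R(T, l) = (-4 - 4)² = (-8)² = 64)
g(v) = -2*v/5 (g(v) = (2*v)/(-5) = (2*v)*(-⅕) = -2*v/5)
g(R(-1, O(-1)))*(-140) - 84 = -⅖*64*(-140) - 84 = -128/5*(-140) - 84 = 3584 - 84 = 3500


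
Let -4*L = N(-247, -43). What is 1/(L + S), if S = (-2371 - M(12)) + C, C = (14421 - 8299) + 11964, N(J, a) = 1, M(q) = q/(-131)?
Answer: 524/8234577 ≈ 6.3634e-5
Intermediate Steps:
M(q) = -q/131 (M(q) = q*(-1/131) = -q/131)
C = 18086 (C = 6122 + 11964 = 18086)
L = -¼ (L = -¼*1 = -¼ ≈ -0.25000)
S = 2058677/131 (S = (-2371 - (-1)*12/131) + 18086 = (-2371 - 1*(-12/131)) + 18086 = (-2371 + 12/131) + 18086 = -310589/131 + 18086 = 2058677/131 ≈ 15715.)
1/(L + S) = 1/(-¼ + 2058677/131) = 1/(8234577/524) = 524/8234577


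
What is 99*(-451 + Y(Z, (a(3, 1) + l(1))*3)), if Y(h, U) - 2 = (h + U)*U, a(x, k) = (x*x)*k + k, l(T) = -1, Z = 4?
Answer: 38412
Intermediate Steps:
a(x, k) = k + k*x² (a(x, k) = x²*k + k = k*x² + k = k + k*x²)
Y(h, U) = 2 + U*(U + h) (Y(h, U) = 2 + (h + U)*U = 2 + (U + h)*U = 2 + U*(U + h))
99*(-451 + Y(Z, (a(3, 1) + l(1))*3)) = 99*(-451 + (2 + ((1*(1 + 3²) - 1)*3)² + ((1*(1 + 3²) - 1)*3)*4)) = 99*(-451 + (2 + ((1*(1 + 9) - 1)*3)² + ((1*(1 + 9) - 1)*3)*4)) = 99*(-451 + (2 + ((1*10 - 1)*3)² + ((1*10 - 1)*3)*4)) = 99*(-451 + (2 + ((10 - 1)*3)² + ((10 - 1)*3)*4)) = 99*(-451 + (2 + (9*3)² + (9*3)*4)) = 99*(-451 + (2 + 27² + 27*4)) = 99*(-451 + (2 + 729 + 108)) = 99*(-451 + 839) = 99*388 = 38412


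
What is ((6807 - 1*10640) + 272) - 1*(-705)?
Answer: -2856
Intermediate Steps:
((6807 - 1*10640) + 272) - 1*(-705) = ((6807 - 10640) + 272) + 705 = (-3833 + 272) + 705 = -3561 + 705 = -2856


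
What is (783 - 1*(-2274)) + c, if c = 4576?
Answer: 7633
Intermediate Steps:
(783 - 1*(-2274)) + c = (783 - 1*(-2274)) + 4576 = (783 + 2274) + 4576 = 3057 + 4576 = 7633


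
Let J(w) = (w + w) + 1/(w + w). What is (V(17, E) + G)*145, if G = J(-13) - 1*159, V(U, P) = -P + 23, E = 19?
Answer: -682515/26 ≈ -26251.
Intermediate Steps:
J(w) = 1/(2*w) + 2*w (J(w) = 2*w + 1/(2*w) = 1/(2*w) + 2*w)
V(U, P) = 23 - P
G = -4811/26 (G = ((½)/(-13) + 2*(-13)) - 1*159 = ((½)*(-1/13) - 26) - 159 = (-1/26 - 26) - 159 = -677/26 - 159 = -4811/26 ≈ -185.04)
(V(17, E) + G)*145 = ((23 - 1*19) - 4811/26)*145 = ((23 - 19) - 4811/26)*145 = (4 - 4811/26)*145 = -4707/26*145 = -682515/26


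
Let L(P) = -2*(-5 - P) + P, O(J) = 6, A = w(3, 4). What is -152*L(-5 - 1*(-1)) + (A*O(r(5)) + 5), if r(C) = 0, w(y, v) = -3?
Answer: 291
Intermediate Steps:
A = -3
L(P) = 10 + 3*P (L(P) = (10 + 2*P) + P = 10 + 3*P)
-152*L(-5 - 1*(-1)) + (A*O(r(5)) + 5) = -152*(10 + 3*(-5 - 1*(-1))) + (-3*6 + 5) = -152*(10 + 3*(-5 + 1)) + (-18 + 5) = -152*(10 + 3*(-4)) - 13 = -152*(10 - 12) - 13 = -152*(-2) - 13 = 304 - 13 = 291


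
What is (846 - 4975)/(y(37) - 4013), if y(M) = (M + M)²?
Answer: -4129/1463 ≈ -2.8223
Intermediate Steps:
y(M) = 4*M² (y(M) = (2*M)² = 4*M²)
(846 - 4975)/(y(37) - 4013) = (846 - 4975)/(4*37² - 4013) = -4129/(4*1369 - 4013) = -4129/(5476 - 4013) = -4129/1463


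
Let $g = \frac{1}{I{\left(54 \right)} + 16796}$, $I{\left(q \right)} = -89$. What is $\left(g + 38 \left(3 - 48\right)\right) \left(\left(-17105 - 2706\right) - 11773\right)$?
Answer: $\frac{300774105632}{5569} \approx 5.4009 \cdot 10^{7}$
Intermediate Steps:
$g = \frac{1}{16707}$ ($g = \frac{1}{-89 + 16796} = \frac{1}{16707} \approx 5.9855 \cdot 10^{-5}$)
$\left(g + 38 \left(3 - 48\right)\right) \left(\left(-17105 - 2706\right) - 11773\right) = \left(\frac{1}{16707} + 38 \left(3 - 48\right)\right) \left(\left(-17105 - 2706\right) - 11773\right) = \left(\frac{1}{16707} + 38 \left(-45\right)\right) \left(\left(-17105 - 2706\right) - 11773\right) = \left(\frac{1}{16707} - 1710\right) \left(-19811 - 11773\right) = \left(- \frac{28568969}{16707}\right) \left(-31584\right) = \frac{300774105632}{5569}$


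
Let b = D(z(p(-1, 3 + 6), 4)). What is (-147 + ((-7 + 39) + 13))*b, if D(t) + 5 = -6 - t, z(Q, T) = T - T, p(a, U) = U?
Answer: 1122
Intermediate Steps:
z(Q, T) = 0
D(t) = -11 - t (D(t) = -5 + (-6 - t) = -11 - t)
b = -11 (b = -11 - 1*0 = -11 + 0 = -11)
(-147 + ((-7 + 39) + 13))*b = (-147 + ((-7 + 39) + 13))*(-11) = (-147 + (32 + 13))*(-11) = (-147 + 45)*(-11) = -102*(-11) = 1122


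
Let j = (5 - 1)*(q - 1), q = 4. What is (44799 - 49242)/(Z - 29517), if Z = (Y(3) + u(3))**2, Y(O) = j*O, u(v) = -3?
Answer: 1481/9476 ≈ 0.15629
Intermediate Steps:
j = 12 (j = (5 - 1)*(4 - 1) = 4*3 = 12)
Y(O) = 12*O
Z = 1089 (Z = (12*3 - 3)**2 = (36 - 3)**2 = 33**2 = 1089)
(44799 - 49242)/(Z - 29517) = (44799 - 49242)/(1089 - 29517) = -4443/(-28428) = -4443*(-1/28428) = 1481/9476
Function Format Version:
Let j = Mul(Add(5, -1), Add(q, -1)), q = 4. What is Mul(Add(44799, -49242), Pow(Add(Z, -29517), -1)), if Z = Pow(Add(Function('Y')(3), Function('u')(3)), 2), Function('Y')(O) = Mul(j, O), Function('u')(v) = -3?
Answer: Rational(1481, 9476) ≈ 0.15629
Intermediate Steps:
j = 12 (j = Mul(Add(5, -1), Add(4, -1)) = Mul(4, 3) = 12)
Function('Y')(O) = Mul(12, O)
Z = 1089 (Z = Pow(Add(Mul(12, 3), -3), 2) = Pow(Add(36, -3), 2) = Pow(33, 2) = 1089)
Mul(Add(44799, -49242), Pow(Add(Z, -29517), -1)) = Mul(Add(44799, -49242), Pow(Add(1089, -29517), -1)) = Mul(-4443, Pow(-28428, -1)) = Mul(-4443, Rational(-1, 28428)) = Rational(1481, 9476)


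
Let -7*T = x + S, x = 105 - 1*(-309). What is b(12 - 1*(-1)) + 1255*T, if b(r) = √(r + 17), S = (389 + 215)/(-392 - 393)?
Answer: -81420886/1099 + √30 ≈ -74081.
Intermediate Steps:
S = -604/785 (S = 604/(-785) = 604*(-1/785) = -604/785 ≈ -0.76943)
b(r) = √(17 + r)
x = 414 (x = 105 + 309 = 414)
T = -324386/5495 (T = -(414 - 604/785)/7 = -⅐*324386/785 = -324386/5495 ≈ -59.033)
b(12 - 1*(-1)) + 1255*T = √(17 + (12 - 1*(-1))) + 1255*(-324386/5495) = √(17 + (12 + 1)) - 81420886/1099 = √(17 + 13) - 81420886/1099 = √30 - 81420886/1099 = -81420886/1099 + √30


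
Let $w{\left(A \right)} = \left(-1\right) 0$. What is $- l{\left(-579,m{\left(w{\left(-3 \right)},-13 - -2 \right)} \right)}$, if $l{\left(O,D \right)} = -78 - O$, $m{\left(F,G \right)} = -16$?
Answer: $-501$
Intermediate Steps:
$w{\left(A \right)} = 0$
$- l{\left(-579,m{\left(w{\left(-3 \right)},-13 - -2 \right)} \right)} = - (-78 - -579) = - (-78 + 579) = \left(-1\right) 501 = -501$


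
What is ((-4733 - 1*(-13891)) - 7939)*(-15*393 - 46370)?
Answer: -63711035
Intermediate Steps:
((-4733 - 1*(-13891)) - 7939)*(-15*393 - 46370) = ((-4733 + 13891) - 7939)*(-5895 - 46370) = (9158 - 7939)*(-52265) = 1219*(-52265) = -63711035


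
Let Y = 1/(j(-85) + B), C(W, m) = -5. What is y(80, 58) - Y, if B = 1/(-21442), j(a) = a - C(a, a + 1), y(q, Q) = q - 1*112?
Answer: -54870110/1715361 ≈ -31.987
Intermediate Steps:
y(q, Q) = -112 + q (y(q, Q) = q - 112 = -112 + q)
j(a) = 5 + a (j(a) = a - 1*(-5) = a + 5 = 5 + a)
B = -1/21442 ≈ -4.6637e-5
Y = -21442/1715361 (Y = 1/((5 - 85) - 1/21442) = 1/(-80 - 1/21442) = 1/(-1715361/21442) = -21442/1715361 ≈ -0.012500)
y(80, 58) - Y = (-112 + 80) - 1*(-21442/1715361) = -32 + 21442/1715361 = -54870110/1715361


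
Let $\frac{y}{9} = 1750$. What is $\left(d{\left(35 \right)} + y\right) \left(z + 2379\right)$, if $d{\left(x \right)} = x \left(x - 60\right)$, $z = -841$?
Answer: $22877750$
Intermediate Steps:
$y = 15750$ ($y = 9 \cdot 1750 = 15750$)
$d{\left(x \right)} = x \left(-60 + x\right)$
$\left(d{\left(35 \right)} + y\right) \left(z + 2379\right) = \left(35 \left(-60 + 35\right) + 15750\right) \left(-841 + 2379\right) = \left(35 \left(-25\right) + 15750\right) 1538 = \left(-875 + 15750\right) 1538 = 14875 \cdot 1538 = 22877750$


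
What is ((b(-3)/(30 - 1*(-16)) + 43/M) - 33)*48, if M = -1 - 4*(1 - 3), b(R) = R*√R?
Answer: -9024/7 - 72*I*√3/23 ≈ -1289.1 - 5.4221*I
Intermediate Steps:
b(R) = R^(3/2)
M = 7 (M = -1 - 4*(-2) = -1 - 1*(-8) = -1 + 8 = 7)
((b(-3)/(30 - 1*(-16)) + 43/M) - 33)*48 = (((-3)^(3/2)/(30 - 1*(-16)) + 43/7) - 33)*48 = (((-3*I*√3)/(30 + 16) + 43*(⅐)) - 33)*48 = ((-3*I*√3/46 + 43/7) - 33)*48 = ((43/7 - 3*I*√3/46) - 33)*48 = (-188/7 - 3*I*√3/46)*48 = -9024/7 - 72*I*√3/23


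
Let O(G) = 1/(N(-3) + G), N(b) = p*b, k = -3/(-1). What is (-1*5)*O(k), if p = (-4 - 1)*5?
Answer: -5/78 ≈ -0.064103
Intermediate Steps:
p = -25 (p = -5*5 = -25)
k = 3 (k = -3*(-1) = 3)
N(b) = -25*b
O(G) = 1/(75 + G) (O(G) = 1/(-25*(-3) + G) = 1/(75 + G))
(-1*5)*O(k) = (-1*5)/(75 + 3) = -5/78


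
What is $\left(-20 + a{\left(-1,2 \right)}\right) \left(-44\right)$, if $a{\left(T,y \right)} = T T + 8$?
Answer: $484$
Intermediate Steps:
$a{\left(T,y \right)} = 8 + T^{2}$ ($a{\left(T,y \right)} = T^{2} + 8 = 8 + T^{2}$)
$\left(-20 + a{\left(-1,2 \right)}\right) \left(-44\right) = \left(-20 + \left(8 + \left(-1\right)^{2}\right)\right) \left(-44\right) = \left(-20 + \left(8 + 1\right)\right) \left(-44\right) = \left(-20 + 9\right) \left(-44\right) = \left(-11\right) \left(-44\right) = 484$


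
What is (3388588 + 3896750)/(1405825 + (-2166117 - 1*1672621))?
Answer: -2428446/810971 ≈ -2.9945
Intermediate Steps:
(3388588 + 3896750)/(1405825 + (-2166117 - 1*1672621)) = 7285338/(1405825 + (-2166117 - 1672621)) = 7285338/(1405825 - 3838738) = 7285338/(-2432913) = 7285338*(-1/2432913) = -2428446/810971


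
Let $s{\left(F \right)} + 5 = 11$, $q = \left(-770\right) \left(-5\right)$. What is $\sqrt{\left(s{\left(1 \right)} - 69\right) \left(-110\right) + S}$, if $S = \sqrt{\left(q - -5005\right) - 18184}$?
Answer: $\sqrt{6930 + i \sqrt{9329}} \approx 83.249 + 0.5801 i$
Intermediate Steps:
$q = 3850$
$S = i \sqrt{9329}$ ($S = \sqrt{\left(3850 - -5005\right) - 18184} = \sqrt{\left(3850 + 5005\right) - 18184} = \sqrt{8855 - 18184} = \sqrt{-9329} = i \sqrt{9329} \approx 96.587 i$)
$s{\left(F \right)} = 6$ ($s{\left(F \right)} = -5 + 11 = 6$)
$\sqrt{\left(s{\left(1 \right)} - 69\right) \left(-110\right) + S} = \sqrt{\left(6 - 69\right) \left(-110\right) + i \sqrt{9329}} = \sqrt{\left(-63\right) \left(-110\right) + i \sqrt{9329}} = \sqrt{6930 + i \sqrt{9329}}$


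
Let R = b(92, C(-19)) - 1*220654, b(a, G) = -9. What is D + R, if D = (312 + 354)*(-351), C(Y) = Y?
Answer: -454429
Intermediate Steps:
D = -233766 (D = 666*(-351) = -233766)
R = -220663 (R = -9 - 1*220654 = -9 - 220654 = -220663)
D + R = -233766 - 220663 = -454429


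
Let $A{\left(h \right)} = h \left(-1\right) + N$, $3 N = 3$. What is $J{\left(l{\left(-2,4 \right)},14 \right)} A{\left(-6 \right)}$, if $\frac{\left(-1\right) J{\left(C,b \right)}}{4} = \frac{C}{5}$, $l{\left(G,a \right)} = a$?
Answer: $- \frac{112}{5} \approx -22.4$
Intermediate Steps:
$N = 1$ ($N = \frac{1}{3} \cdot 3 = 1$)
$J{\left(C,b \right)} = - \frac{4 C}{5}$ ($J{\left(C,b \right)} = - 4 \frac{C}{5} = - \frac{4 C}{5}$)
$A{\left(h \right)} = 1 - h$ ($A{\left(h \right)} = h \left(-1\right) + 1 = - h + 1 = 1 - h$)
$J{\left(l{\left(-2,4 \right)},14 \right)} A{\left(-6 \right)} = \left(- \frac{4}{5}\right) 4 \left(1 - -6\right) = - \frac{16 \left(1 + 6\right)}{5} = \left(- \frac{16}{5}\right) 7 = - \frac{112}{5}$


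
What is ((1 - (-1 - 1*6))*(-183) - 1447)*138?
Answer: -401718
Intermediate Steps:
((1 - (-1 - 1*6))*(-183) - 1447)*138 = ((1 - (-1 - 6))*(-183) - 1447)*138 = ((1 - 1*(-7))*(-183) - 1447)*138 = ((1 + 7)*(-183) - 1447)*138 = (8*(-183) - 1447)*138 = (-1464 - 1447)*138 = -2911*138 = -401718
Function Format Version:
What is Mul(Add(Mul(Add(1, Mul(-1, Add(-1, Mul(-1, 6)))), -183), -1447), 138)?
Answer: -401718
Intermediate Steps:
Mul(Add(Mul(Add(1, Mul(-1, Add(-1, Mul(-1, 6)))), -183), -1447), 138) = Mul(Add(Mul(Add(1, Mul(-1, Add(-1, -6))), -183), -1447), 138) = Mul(Add(Mul(Add(1, Mul(-1, -7)), -183), -1447), 138) = Mul(Add(Mul(Add(1, 7), -183), -1447), 138) = Mul(Add(Mul(8, -183), -1447), 138) = Mul(Add(-1464, -1447), 138) = Mul(-2911, 138) = -401718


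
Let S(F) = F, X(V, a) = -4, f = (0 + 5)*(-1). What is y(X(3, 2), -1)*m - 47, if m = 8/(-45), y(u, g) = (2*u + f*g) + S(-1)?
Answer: -2083/45 ≈ -46.289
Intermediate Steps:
f = -5 (f = 5*(-1) = -5)
y(u, g) = -1 - 5*g + 2*u (y(u, g) = (2*u - 5*g) - 1 = (-5*g + 2*u) - 1 = -1 - 5*g + 2*u)
m = -8/45 (m = 8*(-1/45) = -8/45 ≈ -0.17778)
y(X(3, 2), -1)*m - 47 = (-1 - 5*(-1) + 2*(-4))*(-8/45) - 47 = (-1 + 5 - 8)*(-8/45) - 47 = -4*(-8/45) - 47 = 32/45 - 47 = -2083/45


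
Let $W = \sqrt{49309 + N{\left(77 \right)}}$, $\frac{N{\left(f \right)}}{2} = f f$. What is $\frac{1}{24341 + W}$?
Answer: $\frac{24341}{592423114} - \frac{\sqrt{61167}}{592423114} \approx 4.067 \cdot 10^{-5}$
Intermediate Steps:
$N{\left(f \right)} = 2 f^{2}$ ($N{\left(f \right)} = 2 f f = 2 f^{2}$)
$W = \sqrt{61167}$ ($W = \sqrt{49309 + 2 \cdot 77^{2}} = \sqrt{49309 + 2 \cdot 5929} = \sqrt{49309 + 11858} = \sqrt{61167} \approx 247.32$)
$\frac{1}{24341 + W} = \frac{1}{24341 + \sqrt{61167}}$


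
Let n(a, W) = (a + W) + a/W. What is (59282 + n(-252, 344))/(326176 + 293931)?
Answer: 5106101/53329202 ≈ 0.095747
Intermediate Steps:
n(a, W) = W + a + a/W (n(a, W) = (W + a) + a/W = W + a + a/W)
(59282 + n(-252, 344))/(326176 + 293931) = (59282 + (344 - 252 - 252/344))/(326176 + 293931) = (59282 + (344 - 252 - 252*1/344))/620107 = (59282 + (344 - 252 - 63/86))*(1/620107) = (59282 + 7849/86)*(1/620107) = (5106101/86)*(1/620107) = 5106101/53329202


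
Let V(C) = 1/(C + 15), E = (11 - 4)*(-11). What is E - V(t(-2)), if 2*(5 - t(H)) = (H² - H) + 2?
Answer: -1233/16 ≈ -77.063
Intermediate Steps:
t(H) = 4 + H/2 - H²/2 (t(H) = 5 - ((H² - H) + 2)/2 = 5 - (2 + H² - H)/2 = 5 + (-1 + H/2 - H²/2) = 4 + H/2 - H²/2)
E = -77 (E = 7*(-11) = -77)
V(C) = 1/(15 + C)
E - V(t(-2)) = -77 - 1/(15 + (4 + (½)*(-2) - ½*(-2)²)) = -77 - 1/(15 + (4 - 1 - ½*4)) = -77 - 1/(15 + (4 - 1 - 2)) = -77 - 1/(15 + 1) = -77 - 1/16 = -1233/16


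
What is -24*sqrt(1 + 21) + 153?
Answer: 153 - 24*sqrt(22) ≈ 40.430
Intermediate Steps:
-24*sqrt(1 + 21) + 153 = -24*sqrt(22) + 153 = 153 - 24*sqrt(22)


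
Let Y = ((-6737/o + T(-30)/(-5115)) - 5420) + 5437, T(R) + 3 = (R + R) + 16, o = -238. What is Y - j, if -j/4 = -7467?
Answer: -36305240929/1217370 ≈ -29823.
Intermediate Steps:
j = 29868 (j = -4*(-7467) = 29868)
T(R) = 13 + 2*R (T(R) = -3 + ((R + R) + 16) = -3 + (2*R + 16) = -3 + (16 + 2*R) = 13 + 2*R)
Y = 55166231/1217370 (Y = ((-6737/(-238) + (13 + 2*(-30))/(-5115)) - 5420) + 5437 = ((-6737*(-1/238) + (13 - 60)*(-1/5115)) - 5420) + 5437 = ((6737/238 - 47*(-1/5115)) - 5420) + 5437 = ((6737/238 + 47/5115) - 5420) + 5437 = (34470941/1217370 - 5420) + 5437 = -6563674459/1217370 + 5437 = 55166231/1217370 ≈ 45.316)
Y - j = 55166231/1217370 - 1*29868 = 55166231/1217370 - 29868 = -36305240929/1217370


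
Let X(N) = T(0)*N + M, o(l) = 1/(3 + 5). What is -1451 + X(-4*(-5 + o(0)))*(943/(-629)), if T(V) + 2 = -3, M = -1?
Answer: -1639587/1258 ≈ -1303.3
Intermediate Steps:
T(V) = -5 (T(V) = -2 - 3 = -5)
o(l) = ⅛ (o(l) = 1/8 = ⅛)
X(N) = -1 - 5*N (X(N) = -5*N - 1 = -1 - 5*N)
-1451 + X(-4*(-5 + o(0)))*(943/(-629)) = -1451 + (-1 - (-20)*(-5 + ⅛))*(943/(-629)) = -1451 + (-1 - (-20)*(-39)/8)*(943*(-1/629)) = -1451 + (-1 - 5*39/2)*(-943/629) = -1451 + (-1 - 195/2)*(-943/629) = -1451 - 197/2*(-943/629) = -1451 + 185771/1258 = -1639587/1258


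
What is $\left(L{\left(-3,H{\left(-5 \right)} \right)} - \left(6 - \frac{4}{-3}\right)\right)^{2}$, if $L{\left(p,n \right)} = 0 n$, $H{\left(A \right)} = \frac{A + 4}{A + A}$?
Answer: $\frac{484}{9} \approx 53.778$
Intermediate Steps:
$H{\left(A \right)} = \frac{4 + A}{2 A}$
$L{\left(p,n \right)} = 0$
$\left(L{\left(-3,H{\left(-5 \right)} \right)} - \left(6 - \frac{4}{-3}\right)\right)^{2} = \left(0 - \left(6 - \frac{4}{-3}\right)\right)^{2} = \left(0 - \left(6 - - \frac{4}{3}\right)\right)^{2} = \left(0 - \frac{22}{3}\right)^{2} = \left(- \frac{22}{3}\right)^{2} = \frac{484}{9}$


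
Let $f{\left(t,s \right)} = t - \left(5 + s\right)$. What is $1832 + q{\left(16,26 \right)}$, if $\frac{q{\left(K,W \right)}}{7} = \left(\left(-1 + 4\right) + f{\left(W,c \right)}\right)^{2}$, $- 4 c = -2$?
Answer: $\frac{22791}{4} \approx 5697.8$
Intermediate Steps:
$c = \frac{1}{2}$ ($c = \left(- \frac{1}{4}\right) \left(-2\right) = \frac{1}{2} \approx 0.5$)
$f{\left(t,s \right)} = -5 + t - s$
$q{\left(K,W \right)} = 7 \left(- \frac{5}{2} + W\right)^{2}$ ($q{\left(K,W \right)} = 7 \left(\left(-1 + 4\right) - \left(\frac{11}{2} - W\right)\right)^{2} = 7 \left(3 - \left(\frac{11}{2} - W\right)\right)^{2} = 7 \left(3 + \left(- \frac{11}{2} + W\right)\right)^{2} = 7 \left(- \frac{5}{2} + W\right)^{2}$)
$1832 + q{\left(16,26 \right)} = 1832 + \frac{7 \left(-5 + 2 \cdot 26\right)^{2}}{4} = 1832 + \frac{7 \left(-5 + 52\right)^{2}}{4} = 1832 + \frac{7 \cdot 47^{2}}{4} = 1832 + \frac{7}{4} \cdot 2209 = 1832 + \frac{15463}{4} = \frac{22791}{4}$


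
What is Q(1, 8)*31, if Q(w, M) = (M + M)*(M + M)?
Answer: 7936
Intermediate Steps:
Q(w, M) = 4*M**2 (Q(w, M) = (2*M)*(2*M) = 4*M**2)
Q(1, 8)*31 = (4*8**2)*31 = (4*64)*31 = 256*31 = 7936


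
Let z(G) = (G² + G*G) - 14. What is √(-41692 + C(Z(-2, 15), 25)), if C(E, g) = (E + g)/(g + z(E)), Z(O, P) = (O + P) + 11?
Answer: I*√56391249761/1163 ≈ 204.19*I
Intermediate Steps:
z(G) = -14 + 2*G² (z(G) = (G² + G²) - 14 = 2*G² - 14 = -14 + 2*G²)
Z(O, P) = 11 + O + P
C(E, g) = (E + g)/(-14 + g + 2*E²) (C(E, g) = (E + g)/(g + (-14 + 2*E²)) = (E + g)/(-14 + g + 2*E²))
√(-41692 + C(Z(-2, 15), 25)) = √(-41692 + ((11 - 2 + 15) + 25)/(-14 + 25 + 2*(11 - 2 + 15)²)) = √(-41692 + (24 + 25)/(-14 + 25 + 2*24²)) = √(-41692 + 49/(-14 + 25 + 2*576)) = √(-41692 + 49/(-14 + 25 + 1152)) = √(-41692 + 49/1163) = √(-48487747/1163) = I*√56391249761/1163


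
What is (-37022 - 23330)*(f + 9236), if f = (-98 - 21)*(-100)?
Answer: -1275599872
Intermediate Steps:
f = 11900 (f = -119*(-100) = 11900)
(-37022 - 23330)*(f + 9236) = (-37022 - 23330)*(11900 + 9236) = -60352*21136 = -1275599872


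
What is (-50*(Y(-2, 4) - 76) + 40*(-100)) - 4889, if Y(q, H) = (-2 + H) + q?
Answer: -5089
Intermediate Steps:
Y(q, H) = -2 + H + q
(-50*(Y(-2, 4) - 76) + 40*(-100)) - 4889 = (-50*((-2 + 4 - 2) - 76) + 40*(-100)) - 4889 = (-50*(0 - 76) - 4000) - 4889 = (-50*(-76) - 4000) - 4889 = (3800 - 4000) - 4889 = -200 - 4889 = -5089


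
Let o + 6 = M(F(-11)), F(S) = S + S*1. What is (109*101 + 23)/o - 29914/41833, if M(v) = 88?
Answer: 229524354/1715153 ≈ 133.82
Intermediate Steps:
F(S) = 2*S (F(S) = S + S = 2*S)
o = 82 (o = -6 + 88 = 82)
(109*101 + 23)/o - 29914/41833 = (109*101 + 23)/82 - 29914/41833 = (11009 + 23)*(1/82) - 29914*1/41833 = 11032*(1/82) - 29914/41833 = 5516/41 - 29914/41833 = 229524354/1715153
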